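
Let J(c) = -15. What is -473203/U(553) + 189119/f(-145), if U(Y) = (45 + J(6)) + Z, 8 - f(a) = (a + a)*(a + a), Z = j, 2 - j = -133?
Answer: -39823791311/13875180 ≈ -2870.1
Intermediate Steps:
j = 135 (j = 2 - 1*(-133) = 2 + 133 = 135)
Z = 135
f(a) = 8 - 4*a**2 (f(a) = 8 - (a + a)*(a + a) = 8 - 2*a*2*a = 8 - 4*a**2)
U(Y) = 165 (U(Y) = (45 - 15) + 135 = 30 + 135 = 165)
-473203/U(553) + 189119/f(-145) = -473203/165 + 189119/(8 - 4*(-145)**2) = -473203*1/165 + 189119/(8 - 4*21025) = -473203/165 + 189119/(8 - 84100) = -473203/165 + 189119/(-84092) = -473203/165 + 189119*(-1/84092) = -473203/165 - 189119/84092 = -39823791311/13875180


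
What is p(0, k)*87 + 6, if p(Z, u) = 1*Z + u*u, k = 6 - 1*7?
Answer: 93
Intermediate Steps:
k = -1 (k = 6 - 7 = -1)
p(Z, u) = Z + u²
p(0, k)*87 + 6 = (0 + (-1)²)*87 + 6 = (0 + 1)*87 + 6 = 1*87 + 6 = 87 + 6 = 93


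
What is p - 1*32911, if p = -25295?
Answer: -58206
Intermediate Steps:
p - 1*32911 = -25295 - 1*32911 = -25295 - 32911 = -58206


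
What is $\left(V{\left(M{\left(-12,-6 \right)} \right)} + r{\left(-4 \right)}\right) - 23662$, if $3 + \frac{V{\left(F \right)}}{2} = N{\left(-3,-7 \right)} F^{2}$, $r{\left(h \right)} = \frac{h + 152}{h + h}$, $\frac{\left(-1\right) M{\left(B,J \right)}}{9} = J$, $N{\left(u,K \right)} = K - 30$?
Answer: $- \frac{478941}{2} \approx -2.3947 \cdot 10^{5}$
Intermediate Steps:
$N{\left(u,K \right)} = -30 + K$ ($N{\left(u,K \right)} = K - 30 = -30 + K$)
$M{\left(B,J \right)} = - 9 J$
$r{\left(h \right)} = \frac{152 + h}{2 h}$
$V{\left(F \right)} = -6 - 74 F^{2}$ ($V{\left(F \right)} = -6 + 2 \left(-30 - 7\right) F^{2} = -6 + 2 \left(- 37 F^{2}\right) = -6 - 74 F^{2}$)
$\left(V{\left(M{\left(-12,-6 \right)} \right)} + r{\left(-4 \right)}\right) - 23662 = \left(\left(-6 - 74 \left(\left(-9\right) \left(-6\right)\right)^{2}\right) + \frac{152 - 4}{2 \left(-4\right)}\right) - 23662 = \left(\left(-6 - 74 \cdot 54^{2}\right) + \frac{1}{2} \left(- \frac{1}{4}\right) 148\right) - 23662 = \left(\left(-6 - 215784\right) - \frac{37}{2}\right) - 23662 = \left(-215790 - \frac{37}{2}\right) - 23662 = - \frac{431617}{2} - 23662 = - \frac{478941}{2}$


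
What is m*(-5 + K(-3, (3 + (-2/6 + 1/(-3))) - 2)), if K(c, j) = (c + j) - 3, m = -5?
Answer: 160/3 ≈ 53.333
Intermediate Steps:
K(c, j) = -3 + c + j
m*(-5 + K(-3, (3 + (-2/6 + 1/(-3))) - 2)) = -5*(-5 + (-3 - 3 + ((3 + (-2/6 + 1/(-3))) - 2))) = -5*(-5 + (-3 - 3 + ((3 + (-2*1/6 + 1*(-1/3))) - 2))) = -5*(-5 + (-3 - 3 + ((3 + (-1/3 - 1/3)) - 2))) = -5*(-5 + (-3 - 3 + ((3 - 2/3) - 2))) = -5*(-5 + (-3 - 3 + (7/3 - 2))) = -5*(-5 + (-3 - 3 + 1/3)) = -5*(-5 - 17/3) = -5*(-32/3) = 160/3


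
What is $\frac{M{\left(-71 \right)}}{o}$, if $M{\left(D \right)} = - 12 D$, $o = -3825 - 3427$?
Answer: $- \frac{213}{1813} \approx -0.11748$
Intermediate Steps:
$o = -7252$ ($o = -3825 - 3427 = -7252$)
$\frac{M{\left(-71 \right)}}{o} = \frac{\left(-12\right) \left(-71\right)}{-7252} = 852 \left(- \frac{1}{7252}\right) = - \frac{213}{1813}$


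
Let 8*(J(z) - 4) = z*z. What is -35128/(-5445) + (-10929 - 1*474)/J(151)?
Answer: 33929216/13813965 ≈ 2.4562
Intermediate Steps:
J(z) = 4 + z**2/8 (J(z) = 4 + (z*z)/8 = 4 + z**2/8)
-35128/(-5445) + (-10929 - 1*474)/J(151) = -35128/(-5445) + (-10929 - 1*474)/(4 + (1/8)*151**2) = -35128*(-1/5445) + (-10929 - 474)/(4 + (1/8)*22801) = 35128/5445 - 11403/(4 + 22801/8) = 35128/5445 - 11403/22833/8 = 35128/5445 - 11403*8/22833 = 35128/5445 - 10136/2537 = 33929216/13813965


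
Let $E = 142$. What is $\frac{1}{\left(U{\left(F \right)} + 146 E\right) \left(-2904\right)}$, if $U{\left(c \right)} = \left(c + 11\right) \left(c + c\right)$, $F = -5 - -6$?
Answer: $- \frac{1}{60275424} \approx -1.6591 \cdot 10^{-8}$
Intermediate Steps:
$F = 1$ ($F = -5 + 6 = 1$)
$U{\left(c \right)} = 2 c \left(11 + c\right)$ ($U{\left(c \right)} = \left(11 + c\right) 2 c = 2 c \left(11 + c\right)$)
$\frac{1}{\left(U{\left(F \right)} + 146 E\right) \left(-2904\right)} = \frac{1}{\left(2 \cdot 1 \left(11 + 1\right) + 146 \cdot 142\right) \left(-2904\right)} = \frac{1}{2 \cdot 1 \cdot 12 + 20732} \left(- \frac{1}{2904}\right) = \frac{1}{24 + 20732} \left(- \frac{1}{2904}\right) = \frac{1}{20756} \left(- \frac{1}{2904}\right) = - \frac{1}{60275424}$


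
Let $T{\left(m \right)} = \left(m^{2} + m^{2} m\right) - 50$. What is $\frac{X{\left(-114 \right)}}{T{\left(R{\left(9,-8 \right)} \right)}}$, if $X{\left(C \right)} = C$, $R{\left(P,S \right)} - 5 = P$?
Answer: $- \frac{57}{1445} \approx -0.039446$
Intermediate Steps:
$R{\left(P,S \right)} = 5 + P$
$T{\left(m \right)} = -50 + m^{2} + m^{3}$ ($T{\left(m \right)} = \left(m^{2} + m^{3}\right) - 50 = -50 + m^{2} + m^{3}$)
$\frac{X{\left(-114 \right)}}{T{\left(R{\left(9,-8 \right)} \right)}} = - \frac{114}{-50 + \left(5 + 9\right)^{2} + \left(5 + 9\right)^{3}} = - \frac{114}{-50 + 14^{2} + 14^{3}} = - \frac{114}{-50 + 196 + 2744} = - \frac{114}{2890} = \left(-114\right) \frac{1}{2890} = - \frac{57}{1445}$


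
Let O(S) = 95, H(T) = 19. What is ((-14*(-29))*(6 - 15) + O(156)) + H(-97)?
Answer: -3540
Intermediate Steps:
((-14*(-29))*(6 - 15) + O(156)) + H(-97) = ((-14*(-29))*(6 - 15) + 95) + 19 = (406*(-9) + 95) + 19 = (-3654 + 95) + 19 = -3559 + 19 = -3540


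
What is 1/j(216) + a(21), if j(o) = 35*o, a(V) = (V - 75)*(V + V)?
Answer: -17146079/7560 ≈ -2268.0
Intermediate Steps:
a(V) = 2*V*(-75 + V) (a(V) = (-75 + V)*(2*V) = 2*V*(-75 + V))
1/j(216) + a(21) = 1/(35*216) + 2*21*(-75 + 21) = 1/7560 + 2*21*(-54) = 1/7560 - 2268 = -17146079/7560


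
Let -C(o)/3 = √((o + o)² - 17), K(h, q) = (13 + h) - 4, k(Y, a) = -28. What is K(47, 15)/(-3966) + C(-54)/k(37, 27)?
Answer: -28/1983 + 3*√11647/28 ≈ 11.549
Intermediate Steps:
K(h, q) = 9 + h
C(o) = -3*√(-17 + 4*o²) (C(o) = -3*√((o + o)² - 17) = -3*√((2*o)² - 17) = -3*√(4*o² - 17) = -3*√(-17 + 4*o²))
K(47, 15)/(-3966) + C(-54)/k(37, 27) = (9 + 47)/(-3966) - 3*√(-17 + 4*(-54)²)/(-28) = 56*(-1/3966) - 3*√(-17 + 4*2916)*(-1/28) = -28/1983 - 3*√(-17 + 11664)*(-1/28) = -28/1983 - 3*√11647*(-1/28) = -28/1983 + 3*√11647/28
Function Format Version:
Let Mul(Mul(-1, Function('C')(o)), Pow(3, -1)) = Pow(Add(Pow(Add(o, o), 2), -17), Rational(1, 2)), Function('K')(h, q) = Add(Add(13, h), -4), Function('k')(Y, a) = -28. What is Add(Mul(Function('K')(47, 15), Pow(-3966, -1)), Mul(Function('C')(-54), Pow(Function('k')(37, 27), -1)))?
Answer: Add(Rational(-28, 1983), Mul(Rational(3, 28), Pow(11647, Rational(1, 2)))) ≈ 11.549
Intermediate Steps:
Function('K')(h, q) = Add(9, h)
Function('C')(o) = Mul(-3, Pow(Add(-17, Mul(4, Pow(o, 2))), Rational(1, 2))) (Function('C')(o) = Mul(-3, Pow(Add(Pow(Add(o, o), 2), -17), Rational(1, 2))) = Mul(-3, Pow(Add(Pow(Mul(2, o), 2), -17), Rational(1, 2))) = Mul(-3, Pow(Add(Mul(4, Pow(o, 2)), -17), Rational(1, 2))) = Mul(-3, Pow(Add(-17, Mul(4, Pow(o, 2))), Rational(1, 2))))
Add(Mul(Function('K')(47, 15), Pow(-3966, -1)), Mul(Function('C')(-54), Pow(Function('k')(37, 27), -1))) = Add(Mul(Add(9, 47), Pow(-3966, -1)), Mul(Mul(-3, Pow(Add(-17, Mul(4, Pow(-54, 2))), Rational(1, 2))), Pow(-28, -1))) = Add(Mul(56, Rational(-1, 3966)), Mul(Mul(-3, Pow(Add(-17, Mul(4, 2916)), Rational(1, 2))), Rational(-1, 28))) = Add(Rational(-28, 1983), Mul(Mul(-3, Pow(Add(-17, 11664), Rational(1, 2))), Rational(-1, 28))) = Add(Rational(-28, 1983), Mul(Mul(-3, Pow(11647, Rational(1, 2))), Rational(-1, 28))) = Add(Rational(-28, 1983), Mul(Rational(3, 28), Pow(11647, Rational(1, 2))))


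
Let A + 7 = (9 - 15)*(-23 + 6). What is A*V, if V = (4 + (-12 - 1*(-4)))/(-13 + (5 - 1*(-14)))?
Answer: -190/3 ≈ -63.333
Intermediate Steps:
A = 95 (A = -7 + (9 - 15)*(-23 + 6) = -7 - 6*(-17) = -7 + 102 = 95)
V = -⅔ (V = (4 + (-12 + 4))/(-13 + (5 + 14)) = (4 - 8)/(-13 + 19) = -4/6 = -4*⅙ = -⅔ ≈ -0.66667)
A*V = 95*(-⅔) = -190/3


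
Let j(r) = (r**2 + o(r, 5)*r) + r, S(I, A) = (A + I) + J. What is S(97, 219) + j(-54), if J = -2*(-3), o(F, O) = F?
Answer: 6100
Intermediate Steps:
J = 6
S(I, A) = 6 + A + I (S(I, A) = (A + I) + 6 = 6 + A + I)
j(r) = r + 2*r**2 (j(r) = (r**2 + r*r) + r = (r**2 + r**2) + r = 2*r**2 + r = r + 2*r**2)
S(97, 219) + j(-54) = (6 + 219 + 97) - 54*(1 + 2*(-54)) = 322 - 54*(1 - 108) = 322 - 54*(-107) = 322 + 5778 = 6100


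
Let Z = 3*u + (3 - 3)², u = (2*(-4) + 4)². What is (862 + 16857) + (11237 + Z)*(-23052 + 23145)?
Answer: 1067224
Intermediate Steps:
u = 16 (u = (-8 + 4)² = (-4)² = 16)
Z = 48 (Z = 3*16 + (3 - 3)² = 48 + 0² = 48 + 0 = 48)
(862 + 16857) + (11237 + Z)*(-23052 + 23145) = (862 + 16857) + (11237 + 48)*(-23052 + 23145) = 17719 + 11285*93 = 17719 + 1049505 = 1067224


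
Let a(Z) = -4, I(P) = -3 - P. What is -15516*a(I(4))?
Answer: 62064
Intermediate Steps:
-15516*a(I(4)) = -15516*(-4) = 62064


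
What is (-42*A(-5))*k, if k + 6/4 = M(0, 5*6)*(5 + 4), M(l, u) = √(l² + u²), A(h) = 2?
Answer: -22554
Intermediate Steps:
k = 537/2 (k = -3/2 + √(0² + (5*6)²)*(5 + 4) = -3/2 + √(0 + 30²)*9 = -3/2 + √(0 + 900)*9 = -3/2 + √900*9 = -3/2 + 30*9 = -3/2 + 270 = 537/2 ≈ 268.50)
(-42*A(-5))*k = -42*2*(537/2) = -84*537/2 = -22554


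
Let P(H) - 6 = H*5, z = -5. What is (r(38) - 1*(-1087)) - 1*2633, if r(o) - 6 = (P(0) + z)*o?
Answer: -1502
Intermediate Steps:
P(H) = 6 + 5*H (P(H) = 6 + H*5 = 6 + 5*H)
r(o) = 6 + o (r(o) = 6 + ((6 + 5*0) - 5)*o = 6 + ((6 + 0) - 5)*o = 6 + (6 - 5)*o = 6 + 1*o = 6 + o)
(r(38) - 1*(-1087)) - 1*2633 = ((6 + 38) - 1*(-1087)) - 1*2633 = (44 + 1087) - 2633 = 1131 - 2633 = -1502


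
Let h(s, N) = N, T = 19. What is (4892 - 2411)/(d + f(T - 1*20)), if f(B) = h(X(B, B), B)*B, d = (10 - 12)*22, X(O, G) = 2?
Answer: -2481/43 ≈ -57.698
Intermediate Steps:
d = -44 (d = -2*22 = -44)
f(B) = B**2 (f(B) = B*B = B**2)
(4892 - 2411)/(d + f(T - 1*20)) = (4892 - 2411)/(-44 + (19 - 1*20)**2) = 2481/(-44 + (19 - 20)**2) = 2481/(-44 + (-1)**2) = 2481/(-44 + 1) = 2481/(-43) = 2481*(-1/43) = -2481/43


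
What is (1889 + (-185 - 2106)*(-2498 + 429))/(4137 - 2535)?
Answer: 790328/267 ≈ 2960.0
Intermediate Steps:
(1889 + (-185 - 2106)*(-2498 + 429))/(4137 - 2535) = (1889 - 2291*(-2069))/1602 = (1889 + 4740079)*(1/1602) = 4741968*(1/1602) = 790328/267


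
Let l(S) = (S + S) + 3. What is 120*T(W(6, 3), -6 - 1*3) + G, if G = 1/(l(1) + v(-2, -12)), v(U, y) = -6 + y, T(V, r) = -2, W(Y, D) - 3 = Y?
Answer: -3121/13 ≈ -240.08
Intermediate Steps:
W(Y, D) = 3 + Y
l(S) = 3 + 2*S (l(S) = 2*S + 3 = 3 + 2*S)
G = -1/13 (G = 1/((3 + 2*1) + (-6 - 12)) = 1/((3 + 2) - 18) = 1/(5 - 18) = 1/(-13) = -1/13 ≈ -0.076923)
120*T(W(6, 3), -6 - 1*3) + G = 120*(-2) - 1/13 = -240 - 1/13 = -3121/13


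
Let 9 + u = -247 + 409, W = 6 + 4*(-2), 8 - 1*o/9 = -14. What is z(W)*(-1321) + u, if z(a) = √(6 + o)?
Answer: 153 - 2642*√51 ≈ -18715.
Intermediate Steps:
o = 198 (o = 72 - 9*(-14) = 72 + 126 = 198)
W = -2 (W = 6 - 8 = -2)
u = 153 (u = -9 + (-247 + 409) = -9 + 162 = 153)
z(a) = 2*√51 (z(a) = √(6 + 198) = √204 = 2*√51)
z(W)*(-1321) + u = (2*√51)*(-1321) + 153 = -2642*√51 + 153 = 153 - 2642*√51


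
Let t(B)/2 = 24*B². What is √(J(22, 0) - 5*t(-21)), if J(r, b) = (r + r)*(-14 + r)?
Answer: 4*I*√6593 ≈ 324.79*I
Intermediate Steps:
t(B) = 48*B² (t(B) = 2*(24*B²) = 48*B²)
J(r, b) = 2*r*(-14 + r) (J(r, b) = (2*r)*(-14 + r) = 2*r*(-14 + r))
√(J(22, 0) - 5*t(-21)) = √(2*22*(-14 + 22) - 240*(-21)²) = √(2*22*8 - 240*441) = √(352 - 5*21168) = √(352 - 105840) = √(-105488) = 4*I*√6593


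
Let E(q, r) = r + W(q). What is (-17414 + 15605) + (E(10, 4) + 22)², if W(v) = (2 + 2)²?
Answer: -45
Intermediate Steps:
W(v) = 16 (W(v) = 4² = 16)
E(q, r) = 16 + r (E(q, r) = r + 16 = 16 + r)
(-17414 + 15605) + (E(10, 4) + 22)² = (-17414 + 15605) + ((16 + 4) + 22)² = -1809 + (20 + 22)² = -1809 + 42² = -1809 + 1764 = -45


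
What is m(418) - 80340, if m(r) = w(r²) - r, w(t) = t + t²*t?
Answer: 5334057471469390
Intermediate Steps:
w(t) = t + t³
m(r) = r² + r⁶ - r (m(r) = (r² + (r²)³) - r = (r² + r⁶) - r = r² + r⁶ - r)
m(418) - 80340 = 418*(-1 + 418 + 418⁵) - 80340 = 418*(-1 + 418 + 12760903041568) - 80340 = 418*12760903041985 - 80340 = 5334057471549730 - 80340 = 5334057471469390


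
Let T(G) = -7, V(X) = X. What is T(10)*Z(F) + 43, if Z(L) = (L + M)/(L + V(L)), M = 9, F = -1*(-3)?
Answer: 29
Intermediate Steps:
F = 3
Z(L) = (9 + L)/(2*L) (Z(L) = (L + 9)/(L + L) = (9 + L)/((2*L)) = (9 + L)*(1/(2*L)) = (9 + L)/(2*L))
T(10)*Z(F) + 43 = -7*(9 + 3)/(2*3) + 43 = -7*12/(2*3) + 43 = -7*2 + 43 = -14 + 43 = 29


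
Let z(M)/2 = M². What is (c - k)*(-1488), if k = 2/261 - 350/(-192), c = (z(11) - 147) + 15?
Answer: -28006361/174 ≈ -1.6096e+5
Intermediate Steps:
z(M) = 2*M²
c = 110 (c = (2*11² - 147) + 15 = (2*121 - 147) + 15 = (242 - 147) + 15 = 95 + 15 = 110)
k = 15289/8352 (k = 2*(1/261) - 350*(-1/192) = 2/261 + 175/96 = 15289/8352 ≈ 1.8306)
(c - k)*(-1488) = (110 - 1*15289/8352)*(-1488) = (110 - 15289/8352)*(-1488) = (903431/8352)*(-1488) = -28006361/174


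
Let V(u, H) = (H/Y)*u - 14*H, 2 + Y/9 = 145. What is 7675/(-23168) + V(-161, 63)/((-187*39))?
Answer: -5056052321/24161884032 ≈ -0.20926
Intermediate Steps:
Y = 1287 (Y = -18 + 9*145 = -18 + 1305 = 1287)
V(u, H) = -14*H + H*u/1287 (V(u, H) = (H/1287)*u - 14*H = H*u/1287 - 14*H = -14*H + H*u/1287)
7675/(-23168) + V(-161, 63)/((-187*39)) = 7675/(-23168) + ((1/1287)*63*(-18018 - 161))/((-187*39)) = 7675*(-1/23168) + ((1/1287)*63*(-18179))/(-7293) = -7675/23168 - 127253/143*(-1/7293) = -7675/23168 + 127253/1042899 = -5056052321/24161884032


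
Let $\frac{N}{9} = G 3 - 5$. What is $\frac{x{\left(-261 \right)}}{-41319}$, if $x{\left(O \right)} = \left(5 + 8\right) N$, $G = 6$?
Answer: $- \frac{169}{4591} \approx -0.036811$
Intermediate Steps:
$N = 117$ ($N = 9 \left(6 \cdot 3 - 5\right) = 9 \left(18 - 5\right) = 9 \cdot 13 = 117$)
$x{\left(O \right)} = 1521$ ($x{\left(O \right)} = \left(5 + 8\right) 117 = 13 \cdot 117 = 1521$)
$\frac{x{\left(-261 \right)}}{-41319} = \frac{1521}{-41319} = 1521 \left(- \frac{1}{41319}\right) = - \frac{169}{4591}$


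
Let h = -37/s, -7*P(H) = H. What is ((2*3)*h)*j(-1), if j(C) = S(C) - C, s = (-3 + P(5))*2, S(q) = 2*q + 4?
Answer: 2331/26 ≈ 89.654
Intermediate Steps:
P(H) = -H/7
S(q) = 4 + 2*q
s = -52/7 (s = (-3 - ⅐*5)*2 = (-3 - 5/7)*2 = -26/7*2 = -52/7 ≈ -7.4286)
j(C) = 4 + C (j(C) = (4 + 2*C) - C = 4 + C)
h = 259/52 (h = -37/(-52/7) = -37*(-7/52) = 259/52 ≈ 4.9808)
((2*3)*h)*j(-1) = ((2*3)*(259/52))*(4 - 1) = (6*(259/52))*3 = (777/26)*3 = 2331/26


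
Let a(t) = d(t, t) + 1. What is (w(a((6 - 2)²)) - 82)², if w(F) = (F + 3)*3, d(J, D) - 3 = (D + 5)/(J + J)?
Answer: 3568321/1024 ≈ 3484.7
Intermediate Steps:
d(J, D) = 3 + (5 + D)/(2*J) (d(J, D) = 3 + (D + 5)/(J + J) = 3 + (5 + D)/((2*J)) = 3 + (5 + D)*(1/(2*J)) = 3 + (5 + D)/(2*J))
a(t) = 1 + (5 + 7*t)/(2*t) (a(t) = (5 + t + 6*t)/(2*t) + 1 = (5 + 7*t)/(2*t) + 1 = 1 + (5 + 7*t)/(2*t))
w(F) = 9 + 3*F (w(F) = (3 + F)*3 = 9 + 3*F)
(w(a((6 - 2)²)) - 82)² = ((9 + 3*((5 + 9*(6 - 2)²)/(2*((6 - 2)²)))) - 82)² = ((9 + 3*((5 + 9*4²)/(2*(4²)))) - 82)² = ((9 + 3*((½)*(5 + 9*16)/16)) - 82)² = ((9 + 3*((½)*(1/16)*(5 + 144))) - 82)² = ((9 + 3*((½)*(1/16)*149)) - 82)² = ((9 + 3*(149/32)) - 82)² = ((9 + 447/32) - 82)² = (735/32 - 82)² = (-1889/32)² = 3568321/1024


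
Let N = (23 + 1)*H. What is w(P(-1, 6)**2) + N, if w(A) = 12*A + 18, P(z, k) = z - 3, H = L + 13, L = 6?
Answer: 666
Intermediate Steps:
H = 19 (H = 6 + 13 = 19)
P(z, k) = -3 + z
w(A) = 18 + 12*A
N = 456 (N = (23 + 1)*19 = 24*19 = 456)
w(P(-1, 6)**2) + N = (18 + 12*(-3 - 1)**2) + 456 = (18 + 12*(-4)**2) + 456 = (18 + 12*16) + 456 = (18 + 192) + 456 = 210 + 456 = 666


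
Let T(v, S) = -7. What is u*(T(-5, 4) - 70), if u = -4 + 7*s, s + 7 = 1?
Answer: 3542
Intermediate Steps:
s = -6 (s = -7 + 1 = -6)
u = -46 (u = -4 + 7*(-6) = -4 - 42 = -46)
u*(T(-5, 4) - 70) = -46*(-7 - 70) = -46*(-77) = 3542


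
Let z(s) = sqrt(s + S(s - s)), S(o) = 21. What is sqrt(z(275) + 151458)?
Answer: sqrt(151458 + 2*sqrt(74)) ≈ 389.20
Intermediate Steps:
z(s) = sqrt(21 + s) (z(s) = sqrt(s + 21) = sqrt(21 + s))
sqrt(z(275) + 151458) = sqrt(sqrt(21 + 275) + 151458) = sqrt(sqrt(296) + 151458) = sqrt(2*sqrt(74) + 151458) = sqrt(151458 + 2*sqrt(74))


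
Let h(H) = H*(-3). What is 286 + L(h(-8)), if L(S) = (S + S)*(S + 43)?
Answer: 3502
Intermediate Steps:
h(H) = -3*H
L(S) = 2*S*(43 + S) (L(S) = (2*S)*(43 + S) = 2*S*(43 + S))
286 + L(h(-8)) = 286 + 2*(-3*(-8))*(43 - 3*(-8)) = 286 + 2*24*(43 + 24) = 286 + 2*24*67 = 286 + 3216 = 3502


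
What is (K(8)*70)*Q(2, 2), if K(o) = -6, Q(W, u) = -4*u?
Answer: 3360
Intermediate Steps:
(K(8)*70)*Q(2, 2) = (-6*70)*(-4*2) = -420*(-8) = 3360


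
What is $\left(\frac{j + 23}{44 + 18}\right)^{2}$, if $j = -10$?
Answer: $\frac{169}{3844} \approx 0.043965$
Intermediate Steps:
$\left(\frac{j + 23}{44 + 18}\right)^{2} = \left(\frac{-10 + 23}{44 + 18}\right)^{2} = \left(\frac{13}{62}\right)^{2} = \frac{169}{3844}$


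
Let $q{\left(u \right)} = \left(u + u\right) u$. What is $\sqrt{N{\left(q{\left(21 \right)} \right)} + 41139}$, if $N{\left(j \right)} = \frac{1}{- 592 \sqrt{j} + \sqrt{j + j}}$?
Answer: $\frac{\sqrt{42960964032 - 72569238 \sqrt{2}}}{42 \sqrt{592 - \sqrt{2}}} \approx 202.83$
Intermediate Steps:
$q{\left(u \right)} = 2 u^{2}$ ($q{\left(u \right)} = 2 u u = 2 u^{2}$)
$N{\left(j \right)} = \frac{1}{- 592 \sqrt{j} + \sqrt{2} \sqrt{j}}$ ($N{\left(j \right)} = \frac{1}{- 592 \sqrt{j} + \sqrt{2 j}} = \frac{1}{- 592 \sqrt{j} + \sqrt{2} \sqrt{j}}$)
$\sqrt{N{\left(q{\left(21 \right)} \right)} + 41139} = \sqrt{\frac{1}{21 \sqrt{2} \left(-592 + \sqrt{2}\right)} + 41139} = \sqrt{\frac{\frac{1}{42} \sqrt{2}}{-592 + \sqrt{2}} + 41139} = \sqrt{\frac{\sqrt{2}}{42 \left(-592 + \sqrt{2}\right)} + 41139} = \sqrt{41139 + \frac{\sqrt{2}}{42 \left(-592 + \sqrt{2}\right)}}$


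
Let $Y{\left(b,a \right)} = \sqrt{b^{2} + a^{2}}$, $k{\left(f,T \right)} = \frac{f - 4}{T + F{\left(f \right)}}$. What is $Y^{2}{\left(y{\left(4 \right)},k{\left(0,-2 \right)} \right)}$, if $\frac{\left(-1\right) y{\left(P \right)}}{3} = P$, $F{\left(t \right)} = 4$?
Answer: $148$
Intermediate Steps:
$k{\left(f,T \right)} = \frac{-4 + f}{4 + T}$ ($k{\left(f,T \right)} = \frac{f - 4}{T + 4} = \frac{-4 + f}{4 + T}$)
$y{\left(P \right)} = - 3 P$
$Y{\left(b,a \right)} = \sqrt{a^{2} + b^{2}}$
$Y^{2}{\left(y{\left(4 \right)},k{\left(0,-2 \right)} \right)} = \left(\sqrt{\left(\frac{-4 + 0}{4 - 2}\right)^{2} + \left(\left(-3\right) 4\right)^{2}}\right)^{2} = \left(\sqrt{\left(\frac{1}{2} \left(-4\right)\right)^{2} + \left(-12\right)^{2}}\right)^{2} = \left(\sqrt{\left(\frac{1}{2} \left(-4\right)\right)^{2} + 144}\right)^{2} = \left(\sqrt{\left(-2\right)^{2} + 144}\right)^{2} = \left(\sqrt{4 + 144}\right)^{2} = \left(\sqrt{148}\right)^{2} = \left(2 \sqrt{37}\right)^{2} = 148$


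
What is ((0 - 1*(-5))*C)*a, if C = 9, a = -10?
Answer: -450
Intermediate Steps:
((0 - 1*(-5))*C)*a = ((0 - 1*(-5))*9)*(-10) = ((0 + 5)*9)*(-10) = (5*9)*(-10) = 45*(-10) = -450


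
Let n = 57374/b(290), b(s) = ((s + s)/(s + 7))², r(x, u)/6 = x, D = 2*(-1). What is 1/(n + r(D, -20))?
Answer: 168200/2528433183 ≈ 6.6523e-5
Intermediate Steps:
D = -2
r(x, u) = 6*x
b(s) = 4*s²/(7 + s)² (b(s) = ((2*s)/(7 + s))² = (2*s/(7 + s))² = 4*s²/(7 + s)²)
n = 2530451583/168200 (n = 57374/((4*290²/(7 + 290)²)) = 57374/((4*84100/297²)) = 57374/((4*84100*(1/88209))) = 57374/(336400/88209) = 57374*(88209/336400) = 2530451583/168200 ≈ 15044.)
1/(n + r(D, -20)) = 1/(2530451583/168200 + 6*(-2)) = 1/(2530451583/168200 - 12) = 1/(2528433183/168200) = 168200/2528433183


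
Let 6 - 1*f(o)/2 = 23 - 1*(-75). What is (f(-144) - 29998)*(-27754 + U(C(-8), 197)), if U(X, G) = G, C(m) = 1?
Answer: 831725374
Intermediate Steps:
f(o) = -184 (f(o) = 12 - 2*(23 - 1*(-75)) = 12 - 2*(23 + 75) = 12 - 2*98 = 12 - 196 = -184)
(f(-144) - 29998)*(-27754 + U(C(-8), 197)) = (-184 - 29998)*(-27754 + 197) = -30182*(-27557) = 831725374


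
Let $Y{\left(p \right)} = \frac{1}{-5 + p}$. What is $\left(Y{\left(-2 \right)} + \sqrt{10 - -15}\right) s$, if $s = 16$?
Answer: $\frac{544}{7} \approx 77.714$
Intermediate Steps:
$\left(Y{\left(-2 \right)} + \sqrt{10 - -15}\right) s = \left(\frac{1}{-5 - 2} + \sqrt{10 - -15}\right) 16 = \left(\frac{1}{-7} + \sqrt{10 + 15}\right) 16 = \left(- \frac{1}{7} + \sqrt{25}\right) 16 = \left(- \frac{1}{7} + 5\right) 16 = \frac{34}{7} \cdot 16 = \frac{544}{7}$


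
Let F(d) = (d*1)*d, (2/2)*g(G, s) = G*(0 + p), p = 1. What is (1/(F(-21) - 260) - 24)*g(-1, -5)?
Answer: 4343/181 ≈ 23.994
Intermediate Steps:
g(G, s) = G (g(G, s) = G*(0 + 1) = G*1 = G)
F(d) = d² (F(d) = d*d = d²)
(1/(F(-21) - 260) - 24)*g(-1, -5) = (1/((-21)² - 260) - 24)*(-1) = (1/(441 - 260) - 24)*(-1) = (1/181 - 24)*(-1) = -4343/181*(-1) = 4343/181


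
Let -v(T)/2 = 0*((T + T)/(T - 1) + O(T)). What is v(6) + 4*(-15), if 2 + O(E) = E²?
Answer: -60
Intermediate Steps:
O(E) = -2 + E²
v(T) = 0 (v(T) = -0*((T + T)/(T - 1) + (-2 + T²)) = -0*((2*T)/(-1 + T) + (-2 + T²)) = -0*(2*T/(-1 + T) + (-2 + T²)) = -0*(-2 + T² + 2*T/(-1 + T)) = -2*0 = 0)
v(6) + 4*(-15) = 0 + 4*(-15) = 0 - 60 = -60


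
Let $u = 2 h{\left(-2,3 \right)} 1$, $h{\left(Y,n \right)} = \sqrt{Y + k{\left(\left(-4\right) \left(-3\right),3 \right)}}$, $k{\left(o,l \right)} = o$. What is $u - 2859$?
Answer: $-2859 + 2 \sqrt{10} \approx -2852.7$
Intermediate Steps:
$h{\left(Y,n \right)} = \sqrt{12 + Y}$ ($h{\left(Y,n \right)} = \sqrt{Y - -12} = \sqrt{Y + 12} = \sqrt{12 + Y}$)
$u = 2 \sqrt{10}$ ($u = 2 \sqrt{12 - 2} \cdot 1 = 2 \sqrt{10} \cdot 1 = 2 \sqrt{10} \approx 6.3246$)
$u - 2859 = 2 \sqrt{10} - 2859 = -2859 + 2 \sqrt{10}$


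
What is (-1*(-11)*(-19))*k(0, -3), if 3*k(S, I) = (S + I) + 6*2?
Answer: -627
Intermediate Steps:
k(S, I) = 4 + I/3 + S/3 (k(S, I) = ((S + I) + 6*2)/3 = ((I + S) + 12)/3 = (12 + I + S)/3 = 4 + I/3 + S/3)
(-1*(-11)*(-19))*k(0, -3) = (-1*(-11)*(-19))*(4 + (⅓)*(-3) + (⅓)*0) = (11*(-19))*(4 - 1 + 0) = -209*3 = -627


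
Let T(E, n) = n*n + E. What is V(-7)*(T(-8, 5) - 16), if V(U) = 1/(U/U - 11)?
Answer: -⅒ ≈ -0.10000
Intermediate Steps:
V(U) = -⅒ (V(U) = 1/(1 - 11) = 1/(-10) = -⅒)
T(E, n) = E + n² (T(E, n) = n² + E = E + n²)
V(-7)*(T(-8, 5) - 16) = -((-8 + 5²) - 16)/10 = -((-8 + 25) - 16)/10 = -(17 - 16)/10 = -⅒*1 = -⅒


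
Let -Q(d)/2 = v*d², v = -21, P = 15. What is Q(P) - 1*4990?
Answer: 4460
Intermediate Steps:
Q(d) = 42*d² (Q(d) = -(-42)*d² = 42*d²)
Q(P) - 1*4990 = 42*15² - 1*4990 = 42*225 - 4990 = 9450 - 4990 = 4460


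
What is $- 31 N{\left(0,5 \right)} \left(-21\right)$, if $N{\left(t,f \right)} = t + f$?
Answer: $3255$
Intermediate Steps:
$N{\left(t,f \right)} = f + t$
$- 31 N{\left(0,5 \right)} \left(-21\right) = - 31 \left(5 + 0\right) \left(-21\right) = \left(-31\right) 5 \left(-21\right) = \left(-155\right) \left(-21\right) = 3255$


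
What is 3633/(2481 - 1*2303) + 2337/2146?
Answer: 2053101/95497 ≈ 21.499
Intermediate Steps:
3633/(2481 - 1*2303) + 2337/2146 = 3633/(2481 - 2303) + 2337*(1/2146) = 3633/178 + 2337/2146 = 2053101/95497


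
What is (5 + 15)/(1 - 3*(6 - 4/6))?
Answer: -4/3 ≈ -1.3333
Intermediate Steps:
(5 + 15)/(1 - 3*(6 - 4/6)) = 20/(1 - 3*(6 - 4*⅙)) = 20/(1 - 3*(6 - ⅔)) = 20/(1 - 3*16/3) = 20/(1 - 16) = 20/(-15) = 20*(-1/15) = -4/3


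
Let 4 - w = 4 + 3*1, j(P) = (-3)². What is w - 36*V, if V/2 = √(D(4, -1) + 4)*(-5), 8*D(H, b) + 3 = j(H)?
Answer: -3 + 180*√19 ≈ 781.60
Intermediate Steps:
j(P) = 9
D(H, b) = ¾ (D(H, b) = -3/8 + (⅛)*9 = -3/8 + 9/8 = ¾)
w = -3 (w = 4 - (4 + 3*1) = 4 - (4 + 3) = 4 - 1*7 = 4 - 7 = -3)
V = -5*√19 (V = 2*(√(¾ + 4)*(-5)) = 2*(√(19/4)*(-5)) = 2*((√19/2)*(-5)) = 2*(-5*√19/2) = -5*√19 ≈ -21.794)
w - 36*V = -3 - (-180)*√19 = -3 + 180*√19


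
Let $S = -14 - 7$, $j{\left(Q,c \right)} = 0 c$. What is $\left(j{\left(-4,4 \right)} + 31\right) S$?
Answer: $-651$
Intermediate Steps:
$j{\left(Q,c \right)} = 0$
$S = -21$
$\left(j{\left(-4,4 \right)} + 31\right) S = \left(0 + 31\right) \left(-21\right) = 31 \left(-21\right) = -651$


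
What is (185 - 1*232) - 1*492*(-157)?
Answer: 77197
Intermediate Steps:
(185 - 1*232) - 1*492*(-157) = (185 - 232) - 492*(-157) = -47 + 77244 = 77197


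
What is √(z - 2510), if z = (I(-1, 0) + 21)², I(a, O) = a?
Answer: I*√2110 ≈ 45.935*I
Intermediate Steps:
z = 400 (z = (-1 + 21)² = 20² = 400)
√(z - 2510) = √(400 - 2510) = √(-2110) = I*√2110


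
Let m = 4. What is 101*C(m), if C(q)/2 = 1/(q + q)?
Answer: 101/4 ≈ 25.250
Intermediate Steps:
C(q) = 1/q (C(q) = 2/(q + q) = 2/((2*q)) = 2*(1/(2*q)) = 1/q)
101*C(m) = 101/4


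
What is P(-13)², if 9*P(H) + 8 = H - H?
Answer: 64/81 ≈ 0.79012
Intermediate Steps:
P(H) = -8/9 (P(H) = -8/9 + (H - H)/9 = -8/9 + (⅑)*0 = -8/9 + 0 = -8/9)
P(-13)² = (-8/9)² = 64/81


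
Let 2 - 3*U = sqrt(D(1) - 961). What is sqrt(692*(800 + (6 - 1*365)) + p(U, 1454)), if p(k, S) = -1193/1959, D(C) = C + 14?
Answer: sqrt(1171150449045)/1959 ≈ 552.42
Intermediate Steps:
D(C) = 14 + C
U = 2/3 - I*sqrt(946)/3 (U = 2/3 - sqrt((14 + 1) - 961)/3 = 2/3 - sqrt(15 - 961)/3 = 2/3 - I*sqrt(946)/3 ≈ 0.66667 - 10.252*I)
p(k, S) = -1193/1959 (p(k, S) = -1193*1/1959 = -1193/1959)
sqrt(692*(800 + (6 - 1*365)) + p(U, 1454)) = sqrt(692*(800 + (6 - 1*365)) - 1193/1959) = sqrt(692*(800 + (6 - 365)) - 1193/1959) = sqrt(692*(800 - 359) - 1193/1959) = sqrt(692*441 - 1193/1959) = sqrt(305172 - 1193/1959) = sqrt(597830755/1959) = sqrt(1171150449045)/1959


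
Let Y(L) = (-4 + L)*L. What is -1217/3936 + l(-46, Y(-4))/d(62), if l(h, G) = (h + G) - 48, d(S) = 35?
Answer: -286627/137760 ≈ -2.0806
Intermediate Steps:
Y(L) = L*(-4 + L)
l(h, G) = -48 + G + h (l(h, G) = (G + h) - 48 = -48 + G + h)
-1217/3936 + l(-46, Y(-4))/d(62) = -1217/3936 + (-48 - 4*(-4 - 4) - 46)/35 = -1217*1/3936 + (-48 - 4*(-8) - 46)*(1/35) = -1217/3936 + (-48 + 32 - 46)*(1/35) = -1217/3936 - 62*1/35 = -1217/3936 - 62/35 = -286627/137760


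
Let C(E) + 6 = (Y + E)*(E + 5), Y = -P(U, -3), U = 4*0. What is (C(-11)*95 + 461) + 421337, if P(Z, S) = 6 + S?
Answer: 429208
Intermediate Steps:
U = 0
Y = -3 (Y = -(6 - 3) = -1*3 = -3)
C(E) = -6 + (-3 + E)*(5 + E) (C(E) = -6 + (-3 + E)*(E + 5) = -6 + (-3 + E)*(5 + E))
(C(-11)*95 + 461) + 421337 = ((-21 + (-11)**2 + 2*(-11))*95 + 461) + 421337 = ((-21 + 121 - 22)*95 + 461) + 421337 = (78*95 + 461) + 421337 = (7410 + 461) + 421337 = 7871 + 421337 = 429208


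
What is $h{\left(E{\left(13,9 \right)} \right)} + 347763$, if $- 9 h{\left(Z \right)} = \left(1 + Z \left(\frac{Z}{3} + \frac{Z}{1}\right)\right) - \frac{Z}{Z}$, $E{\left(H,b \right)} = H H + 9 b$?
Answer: $\frac{9139601}{27} \approx 3.385 \cdot 10^{5}$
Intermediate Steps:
$E{\left(H,b \right)} = H^{2} + 9 b$
$h{\left(Z \right)} = - \frac{4 Z^{2}}{27}$ ($h{\left(Z \right)} = - \frac{\left(1 + Z \left(\frac{Z}{3} + \frac{Z}{1}\right)\right) - \frac{Z}{Z}}{9} = - \frac{\left(1 + Z \left(Z \frac{1}{3} + Z 1\right)\right) - 1}{9} = - \frac{\left(1 + Z \left(\frac{Z}{3} + Z\right)\right) - 1}{9} = - \frac{\left(1 + Z \frac{4 Z}{3}\right) - 1}{9} = - \frac{\left(1 + \frac{4 Z^{2}}{3}\right) - 1}{9} = - \frac{\frac{4}{3} Z^{2}}{9} = - \frac{4 Z^{2}}{27}$)
$h{\left(E{\left(13,9 \right)} \right)} + 347763 = - \frac{4 \left(13^{2} + 9 \cdot 9\right)^{2}}{27} + 347763 = - \frac{4 \left(169 + 81\right)^{2}}{27} + 347763 = - \frac{4 \cdot 250^{2}}{27} + 347763 = \left(- \frac{4}{27}\right) 62500 + 347763 = - \frac{250000}{27} + 347763 = \frac{9139601}{27}$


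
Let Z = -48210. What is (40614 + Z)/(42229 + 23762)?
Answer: -2532/21997 ≈ -0.11511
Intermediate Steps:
(40614 + Z)/(42229 + 23762) = (40614 - 48210)/(42229 + 23762) = -7596/65991 = -7596*1/65991 = -2532/21997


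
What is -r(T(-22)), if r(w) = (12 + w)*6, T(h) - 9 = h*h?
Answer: -3030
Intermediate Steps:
T(h) = 9 + h**2 (T(h) = 9 + h*h = 9 + h**2)
r(w) = 72 + 6*w
-r(T(-22)) = -(72 + 6*(9 + (-22)**2)) = -(72 + 6*(9 + 484)) = -(72 + 6*493) = -(72 + 2958) = -1*3030 = -3030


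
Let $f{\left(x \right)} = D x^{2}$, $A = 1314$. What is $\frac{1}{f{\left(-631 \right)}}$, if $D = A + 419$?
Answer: $\frac{1}{690013013} \approx 1.4492 \cdot 10^{-9}$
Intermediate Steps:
$D = 1733$ ($D = 1314 + 419 = 1733$)
$f{\left(x \right)} = 1733 x^{2}$
$\frac{1}{f{\left(-631 \right)}} = \frac{1}{1733 \left(-631\right)^{2}} = \frac{1}{1733 \cdot 398161} = \frac{1}{690013013}$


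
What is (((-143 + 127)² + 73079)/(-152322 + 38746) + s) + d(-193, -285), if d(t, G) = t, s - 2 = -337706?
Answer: -38377063007/113576 ≈ -3.3790e+5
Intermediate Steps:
s = -337704 (s = 2 - 337706 = -337704)
(((-143 + 127)² + 73079)/(-152322 + 38746) + s) + d(-193, -285) = (((-143 + 127)² + 73079)/(-152322 + 38746) - 337704) - 193 = (((-16)² + 73079)/(-113576) - 337704) - 193 = ((256 + 73079)*(-1/113576) - 337704) - 193 = (73335*(-1/113576) - 337704) - 193 = (-73335/113576 - 337704) - 193 = -38355142839/113576 - 193 = -38377063007/113576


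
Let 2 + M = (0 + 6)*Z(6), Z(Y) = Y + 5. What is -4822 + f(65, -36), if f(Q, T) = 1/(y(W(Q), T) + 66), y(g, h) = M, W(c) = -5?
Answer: -626859/130 ≈ -4822.0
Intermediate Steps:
Z(Y) = 5 + Y
M = 64 (M = -2 + (0 + 6)*(5 + 6) = -2 + 6*11 = -2 + 66 = 64)
y(g, h) = 64
f(Q, T) = 1/130 (f(Q, T) = 1/(64 + 66) = 1/130)
-4822 + f(65, -36) = -4822 + 1/130 = -626859/130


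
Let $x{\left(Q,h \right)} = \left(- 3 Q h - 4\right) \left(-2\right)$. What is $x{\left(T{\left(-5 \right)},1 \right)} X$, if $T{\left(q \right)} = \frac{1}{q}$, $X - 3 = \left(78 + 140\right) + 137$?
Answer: $\frac{12172}{5} \approx 2434.4$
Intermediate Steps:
$X = 358$ ($X = 3 + \left(\left(78 + 140\right) + 137\right) = 3 + \left(218 + 137\right) = 3 + 355 = 358$)
$x{\left(Q,h \right)} = 8 + 6 Q h$ ($x{\left(Q,h \right)} = \left(- 3 Q h - 4\right) \left(-2\right) = \left(-4 - 3 Q h\right) \left(-2\right) = 8 + 6 Q h$)
$x{\left(T{\left(-5 \right)},1 \right)} X = \left(8 + 6 \frac{1}{-5} \cdot 1\right) 358 = \left(8 + 6 \left(- \frac{1}{5}\right) 1\right) 358 = \left(8 - \frac{6}{5}\right) 358 = \frac{34}{5} \cdot 358 = \frac{12172}{5}$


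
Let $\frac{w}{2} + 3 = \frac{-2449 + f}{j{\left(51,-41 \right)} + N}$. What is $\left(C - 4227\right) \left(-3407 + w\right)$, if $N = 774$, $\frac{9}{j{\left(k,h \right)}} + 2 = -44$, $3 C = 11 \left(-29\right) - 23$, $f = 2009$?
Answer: $\frac{35169686621}{2373} \approx 1.4821 \cdot 10^{7}$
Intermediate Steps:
$C = -114$ ($C = \frac{11 \left(-29\right) - 23}{3} = \frac{-319 - 23}{3} = \frac{1}{3} \left(-342\right) = -114$)
$j{\left(k,h \right)} = - \frac{9}{46}$ ($j{\left(k,h \right)} = \frac{9}{-2 - 44} = \frac{9}{-46} = 9 \left(- \frac{1}{46}\right) = - \frac{9}{46}$)
$w = - \frac{50810}{7119}$ ($w = -6 + 2 \frac{-2449 + 2009}{- \frac{9}{46} + 774} = -6 + 2 \left(- \frac{440}{\frac{35595}{46}}\right) = -6 + 2 \left(\left(-440\right) \frac{46}{35595}\right) = -6 + 2 \left(- \frac{4048}{7119}\right) = -6 - \frac{8096}{7119} = - \frac{50810}{7119} \approx -7.1372$)
$\left(C - 4227\right) \left(-3407 + w\right) = \left(-114 - 4227\right) \left(-3407 - \frac{50810}{7119}\right) = \left(-4341\right) \left(- \frac{24305243}{7119}\right) = \frac{35169686621}{2373}$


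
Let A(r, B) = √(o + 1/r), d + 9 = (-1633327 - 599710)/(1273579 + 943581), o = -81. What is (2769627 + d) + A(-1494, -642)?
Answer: 6140684011843/2217160 + I*√20088490/498 ≈ 2.7696e+6 + 9.0*I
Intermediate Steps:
d = -22187477/2217160 (d = -9 + (-1633327 - 599710)/(1273579 + 943581) = -9 - 2233037/2217160 = -22187477/2217160 ≈ -10.007)
A(r, B) = √(-81 + 1/r)
(2769627 + d) + A(-1494, -642) = (2769627 - 22187477/2217160) + √(-81 + 1/(-1494)) = 6140684011843/2217160 + √(-81 - 1/1494) = 6140684011843/2217160 + √(-121015/1494) = 6140684011843/2217160 + I*√20088490/498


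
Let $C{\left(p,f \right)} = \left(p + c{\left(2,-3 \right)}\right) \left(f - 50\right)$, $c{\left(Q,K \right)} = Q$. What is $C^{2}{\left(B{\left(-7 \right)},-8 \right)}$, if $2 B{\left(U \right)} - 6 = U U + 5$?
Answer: $3444736$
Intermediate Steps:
$B{\left(U \right)} = \frac{11}{2} + \frac{U^{2}}{2}$ ($B{\left(U \right)} = 3 + \frac{U U + 5}{2} = 3 + \frac{U^{2} + 5}{2} = 3 + \frac{5 + U^{2}}{2} = 3 + \left(\frac{5}{2} + \frac{U^{2}}{2}\right) = \frac{11}{2} + \frac{U^{2}}{2}$)
$C{\left(p,f \right)} = \left(-50 + f\right) \left(2 + p\right)$ ($C{\left(p,f \right)} = \left(p + 2\right) \left(f - 50\right) = \left(2 + p\right) \left(-50 + f\right) = \left(-50 + f\right) \left(2 + p\right)$)
$C^{2}{\left(B{\left(-7 \right)},-8 \right)} = \left(-100 - 50 \left(\frac{11}{2} + \frac{\left(-7\right)^{2}}{2}\right) + 2 \left(-8\right) - 8 \left(\frac{11}{2} + \frac{\left(-7\right)^{2}}{2}\right)\right)^{2} = \left(-100 - 50 \left(\frac{11}{2} + \frac{1}{2} \cdot 49\right) - 16 - 8 \left(\frac{11}{2} + \frac{1}{2} \cdot 49\right)\right)^{2} = \left(-100 - 50 \left(\frac{11}{2} + \frac{49}{2}\right) - 16 - 8 \left(\frac{11}{2} + \frac{49}{2}\right)\right)^{2} = \left(-100 - 1500 - 16 - 240\right)^{2} = \left(-1856\right)^{2} = 3444736$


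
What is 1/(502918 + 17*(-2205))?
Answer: 1/465433 ≈ 2.1485e-6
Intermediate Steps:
1/(502918 + 17*(-2205)) = 1/(502918 - 37485) = 1/465433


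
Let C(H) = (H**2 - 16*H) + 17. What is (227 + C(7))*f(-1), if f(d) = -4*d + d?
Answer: 543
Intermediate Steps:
f(d) = -3*d
C(H) = 17 + H**2 - 16*H
(227 + C(7))*f(-1) = (227 + (17 + 7**2 - 16*7))*(-3*(-1)) = (227 + (17 + 49 - 112))*3 = (227 - 46)*3 = 181*3 = 543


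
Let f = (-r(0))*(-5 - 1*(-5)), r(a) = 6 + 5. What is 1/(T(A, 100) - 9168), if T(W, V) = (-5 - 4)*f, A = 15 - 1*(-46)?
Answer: -1/9168 ≈ -0.00010907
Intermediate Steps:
r(a) = 11
A = 61 (A = 15 + 46 = 61)
f = 0 (f = (-1*11)*(-5 - 1*(-5)) = -11*(-5 + 5) = -11*0 = 0)
T(W, V) = 0 (T(W, V) = (-5 - 4)*0 = -9*0 = 0)
1/(T(A, 100) - 9168) = 1/(0 - 9168) = 1/(-9168) = -1/9168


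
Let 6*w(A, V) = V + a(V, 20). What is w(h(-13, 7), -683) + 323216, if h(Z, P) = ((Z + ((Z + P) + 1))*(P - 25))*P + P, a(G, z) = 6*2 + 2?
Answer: 646209/2 ≈ 3.2310e+5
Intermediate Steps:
a(G, z) = 14 (a(G, z) = 12 + 2 = 14)
h(Z, P) = P + P*(-25 + P)*(1 + P + 2*Z) (h(Z, P) = ((Z + ((P + Z) + 1))*(-25 + P))*P + P = ((Z + (1 + P + Z))*(-25 + P))*P + P = ((1 + P + 2*Z)*(-25 + P))*P + P = ((-25 + P)*(1 + P + 2*Z))*P + P = P*(-25 + P)*(1 + P + 2*Z) + P = P + P*(-25 + P)*(1 + P + 2*Z))
w(A, V) = 7/3 + V/6 (w(A, V) = (V + 14)/6 = (14 + V)/6 = 7/3 + V/6)
w(h(-13, 7), -683) + 323216 = (7/3 + (1/6)*(-683)) + 323216 = (7/3 - 683/6) + 323216 = -223/2 + 323216 = 646209/2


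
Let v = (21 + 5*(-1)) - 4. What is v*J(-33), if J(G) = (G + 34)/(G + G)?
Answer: -2/11 ≈ -0.18182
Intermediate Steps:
v = 12 (v = (21 - 5) - 4 = 16 - 4 = 12)
J(G) = (34 + G)/(2*G) (J(G) = (34 + G)/((2*G)) = (34 + G)*(1/(2*G)) = (34 + G)/(2*G))
v*J(-33) = 12*((½)*(34 - 33)/(-33)) = 12*((½)*(-1/33)*1) = 12*(-1/66) = -2/11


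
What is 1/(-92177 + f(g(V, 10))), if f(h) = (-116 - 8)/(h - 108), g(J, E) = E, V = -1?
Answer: -49/4516611 ≈ -1.0849e-5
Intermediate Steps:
f(h) = -124/(-108 + h)
1/(-92177 + f(g(V, 10))) = 1/(-92177 - 124/(-108 + 10)) = 1/(-92177 - 124/(-98)) = 1/(-92177 - 124*(-1/98)) = 1/(-92177 + 62/49) = 1/(-4516611/49) = -49/4516611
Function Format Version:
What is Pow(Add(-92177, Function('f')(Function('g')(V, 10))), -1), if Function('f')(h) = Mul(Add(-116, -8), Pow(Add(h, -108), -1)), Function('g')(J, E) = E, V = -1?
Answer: Rational(-49, 4516611) ≈ -1.0849e-5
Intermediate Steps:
Function('f')(h) = Mul(-124, Pow(Add(-108, h), -1))
Pow(Add(-92177, Function('f')(Function('g')(V, 10))), -1) = Pow(Add(-92177, Mul(-124, Pow(Add(-108, 10), -1))), -1) = Pow(Add(-92177, Mul(-124, Pow(-98, -1))), -1) = Pow(Add(-92177, Mul(-124, Rational(-1, 98))), -1) = Pow(Add(-92177, Rational(62, 49)), -1) = Pow(Rational(-4516611, 49), -1) = Rational(-49, 4516611)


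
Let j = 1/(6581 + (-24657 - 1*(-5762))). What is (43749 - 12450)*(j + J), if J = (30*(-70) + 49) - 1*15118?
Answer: -6617205378033/12314 ≈ -5.3737e+8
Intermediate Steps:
j = -1/12314 (j = 1/(6581 + (-24657 + 5762)) = 1/(6581 - 18895) = 1/(-12314) = -1/12314 ≈ -8.1208e-5)
J = -17169 (J = (-2100 + 49) - 15118 = -2051 - 15118 = -17169)
(43749 - 12450)*(j + J) = (43749 - 12450)*(-1/12314 - 17169) = 31299*(-211419067/12314) = -6617205378033/12314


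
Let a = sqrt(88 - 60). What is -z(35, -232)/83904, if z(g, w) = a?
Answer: -sqrt(7)/41952 ≈ -6.3066e-5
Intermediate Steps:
a = 2*sqrt(7) (a = sqrt(28) = 2*sqrt(7) ≈ 5.2915)
z(g, w) = 2*sqrt(7)
-z(35, -232)/83904 = -2*sqrt(7)/83904 = -sqrt(7)/41952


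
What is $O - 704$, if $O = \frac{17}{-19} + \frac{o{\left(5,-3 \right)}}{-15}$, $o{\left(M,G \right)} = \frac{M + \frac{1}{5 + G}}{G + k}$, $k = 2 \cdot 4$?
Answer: $- \frac{2009159}{2850} \approx -704.97$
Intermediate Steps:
$k = 8$
$o{\left(M,G \right)} = \frac{M + \frac{1}{5 + G}}{8 + G}$ ($o{\left(M,G \right)} = \frac{M + \frac{1}{5 + G}}{G + 8} = \frac{M + \frac{1}{5 + G}}{8 + G}$)
$O = - \frac{2759}{2850}$ ($O = \frac{17}{-19} + \frac{\frac{1}{40 + \left(-3\right)^{2} + 13 \left(-3\right)} \left(1 + 5 \cdot 5 - 15\right)}{-15} = 17 \left(- \frac{1}{19}\right) + \frac{1 + 25 - 15}{40 + 9 - 39} \left(- \frac{1}{15}\right) = - \frac{17}{19} + \frac{1}{10} \cdot 11 \left(- \frac{1}{15}\right) = - \frac{17}{19} + \frac{11}{10} \left(- \frac{1}{15}\right) = - \frac{17}{19} - \frac{11}{150} = - \frac{2759}{2850} \approx -0.96807$)
$O - 704 = - \frac{2759}{2850} - 704 = - \frac{2009159}{2850}$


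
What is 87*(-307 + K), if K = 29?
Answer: -24186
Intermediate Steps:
87*(-307 + K) = 87*(-307 + 29) = 87*(-278) = -24186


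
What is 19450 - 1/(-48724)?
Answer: 947681801/48724 ≈ 19450.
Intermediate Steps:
19450 - 1/(-48724) = 19450 - 1*(-1/48724) = 19450 + 1/48724 = 947681801/48724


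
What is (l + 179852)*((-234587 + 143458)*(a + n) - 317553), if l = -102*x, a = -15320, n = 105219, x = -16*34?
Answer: -1928075554138160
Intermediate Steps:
x = -544
l = 55488 (l = -102*(-544) = 55488)
(l + 179852)*((-234587 + 143458)*(a + n) - 317553) = (55488 + 179852)*((-234587 + 143458)*(-15320 + 105219) - 317553) = 235340*(-91129*89899 - 317553) = 235340*(-8192405971 - 317553) = 235340*(-8192723524) = -1928075554138160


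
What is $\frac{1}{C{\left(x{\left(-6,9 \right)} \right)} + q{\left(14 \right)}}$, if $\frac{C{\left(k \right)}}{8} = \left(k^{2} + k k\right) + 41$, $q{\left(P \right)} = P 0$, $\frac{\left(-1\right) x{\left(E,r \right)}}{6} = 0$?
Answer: $\frac{1}{328} \approx 0.0030488$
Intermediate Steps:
$x{\left(E,r \right)} = 0$ ($x{\left(E,r \right)} = \left(-6\right) 0 = 0$)
$q{\left(P \right)} = 0$
$C{\left(k \right)} = 328 + 16 k^{2}$ ($C{\left(k \right)} = 8 \left(\left(k^{2} + k k\right) + 41\right) = 8 \left(\left(k^{2} + k^{2}\right) + 41\right) = 8 \left(2 k^{2} + 41\right) = 8 \left(41 + 2 k^{2}\right) = 328 + 16 k^{2}$)
$\frac{1}{C{\left(x{\left(-6,9 \right)} \right)} + q{\left(14 \right)}} = \frac{1}{\left(328 + 16 \cdot 0^{2}\right) + 0} = \frac{1}{\left(328 + 16 \cdot 0\right) + 0} = \frac{1}{\left(328 + 0\right) + 0} = \frac{1}{328 + 0} = \frac{1}{328}$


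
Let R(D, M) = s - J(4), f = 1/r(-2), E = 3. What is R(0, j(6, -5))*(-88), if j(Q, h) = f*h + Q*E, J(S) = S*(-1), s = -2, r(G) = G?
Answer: -176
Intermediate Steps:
f = -½ (f = 1/(-2) = -½ ≈ -0.50000)
J(S) = -S
j(Q, h) = 3*Q - h/2 (j(Q, h) = -h/2 + Q*3 = -h/2 + 3*Q = 3*Q - h/2)
R(D, M) = 2 (R(D, M) = -2 - (-1)*4 = -2 - 1*(-4) = -2 + 4 = 2)
R(0, j(6, -5))*(-88) = 2*(-88) = -176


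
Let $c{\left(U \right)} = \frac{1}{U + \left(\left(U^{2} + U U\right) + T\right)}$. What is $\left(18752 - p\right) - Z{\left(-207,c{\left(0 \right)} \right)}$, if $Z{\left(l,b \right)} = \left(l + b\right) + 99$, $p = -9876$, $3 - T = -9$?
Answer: $\frac{344831}{12} \approx 28736.0$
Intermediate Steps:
$T = 12$ ($T = 3 - -9 = 3 + 9 = 12$)
$c{\left(U \right)} = \frac{1}{12 + U + 2 U^{2}}$ ($c{\left(U \right)} = \frac{1}{U + \left(\left(U^{2} + U U\right) + 12\right)} = \frac{1}{U + \left(\left(U^{2} + U^{2}\right) + 12\right)} = \frac{1}{U + \left(2 U^{2} + 12\right)} = \frac{1}{U + \left(12 + 2 U^{2}\right)} = \frac{1}{12 + U + 2 U^{2}}$)
$Z{\left(l,b \right)} = 99 + b + l$ ($Z{\left(l,b \right)} = \left(b + l\right) + 99 = 99 + b + l$)
$\left(18752 - p\right) - Z{\left(-207,c{\left(0 \right)} \right)} = \left(18752 - -9876\right) - \left(99 + \frac{1}{12 + 0 + 2 \cdot 0^{2}} - 207\right) = \left(18752 + 9876\right) - \left(99 + \frac{1}{12 + 0 + 2 \cdot 0} - 207\right) = 28628 - \left(99 + \frac{1}{12 + 0 + 0} - 207\right) = 28628 - \left(99 + \frac{1}{12} - 207\right) = 28628 - - \frac{1295}{12} = 28628 + \frac{1295}{12} = \frac{344831}{12}$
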